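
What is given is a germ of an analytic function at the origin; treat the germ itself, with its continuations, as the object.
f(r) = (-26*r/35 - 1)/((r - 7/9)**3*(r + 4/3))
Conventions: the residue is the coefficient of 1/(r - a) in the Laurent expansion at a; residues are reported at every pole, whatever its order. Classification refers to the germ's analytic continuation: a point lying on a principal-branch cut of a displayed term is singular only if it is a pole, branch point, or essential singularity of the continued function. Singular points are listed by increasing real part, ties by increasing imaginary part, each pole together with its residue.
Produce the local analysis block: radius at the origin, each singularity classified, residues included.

Radius of convergence at 0: 7/9.
At -4/3: a pole of order 1; residue 243/240065.
At 7/9: a pole of order 3; residue -243/240065.

Denominator factor (r - 7/9)^3: pole of order 3 at 7/9, modulus 7/9.
Denominator factor (r + 4/3): pole of order 1 at -4/3, modulus 4/3.
The radius of convergence is the smallest modulus among the singular points: 7/9.
At the order-1 pole -4/3 set g(r) = (r - (-4/3))*f(r) = (-26*r/35 - 1)/(r - 7/9)**3.
Simple pole: residue = g(a) at a = -4/3, which is 243/240065.
At the order-3 pole 7/9 set g(r) = (r - (7/9))^3*f(r) = (-26*r/35 - 1)/(r + 4/3).
Order-3 pole: residue = g''(a)/2; g''(7/9) = -486/240065, so the residue is -243/240065.
List the singular points by increasing real part (a conjugate pair: the negative imaginary part first).


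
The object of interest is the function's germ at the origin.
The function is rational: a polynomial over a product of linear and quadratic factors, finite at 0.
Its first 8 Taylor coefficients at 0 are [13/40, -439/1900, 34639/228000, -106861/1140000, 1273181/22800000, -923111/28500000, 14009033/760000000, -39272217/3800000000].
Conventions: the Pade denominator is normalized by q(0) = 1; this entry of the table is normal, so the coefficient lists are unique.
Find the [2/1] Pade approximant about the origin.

The Pade approximant has numerator coefficients [13/40, -160735/5265128, 2958913/315907680]; denominator coefficients [1, 106861/173195].

Taylor coefficients needed (read off): a_0 = 13/40, a_1 = -439/1900, a_2 = 34639/228000, a_3 = -106861/1140000.
Write the denominator as Q(τ) = 1 + q1*τ. Requiring Q*f - P = O(τ^4) with deg P <= 2 kills the coefficients of τ^3..τ^3 in Q*f:
  τ^3: a_3 + q1*a_2 = 0, i.e. -106861/1140000 + (34639/228000)*q1 = 0.
Solving this linear system: q1 = 106861/173195.
The numerator is Q*f truncated at degree 2: P0 = a_0 = 13/40; P1 = a_1 + q1*a_0 = -160735/5265128; P2 = a_2 + q1*a_1 = 2958913/315907680.


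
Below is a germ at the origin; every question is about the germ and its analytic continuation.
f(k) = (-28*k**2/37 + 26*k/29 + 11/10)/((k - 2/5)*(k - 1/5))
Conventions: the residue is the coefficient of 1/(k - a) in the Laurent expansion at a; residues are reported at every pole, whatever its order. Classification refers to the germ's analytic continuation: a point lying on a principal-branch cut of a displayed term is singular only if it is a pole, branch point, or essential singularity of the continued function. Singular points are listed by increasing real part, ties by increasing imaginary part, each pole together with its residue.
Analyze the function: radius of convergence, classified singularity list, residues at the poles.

Denominator factor (k - 1/5): pole of order 1 at 1/5, modulus 1/5.
Denominator factor (k - 2/5): pole of order 1 at 2/5, modulus 2/5.
The radius of convergence is the smallest modulus among the singular points: 1/5.
At the order-1 pole 1/5 set g(k) = (k - (1/5))*f(k) = (-28*k**2/37 + 26*k/29 + 11/10)/(k - 2/5).
Simple pole: residue = g(a) at a = 1/5, which is -67011/10730.
At the order-1 pole 2/5 set g(k) = (k - (2/5))*f(k) = (-28*k**2/37 + 26*k/29 + 11/10)/(k - 1/5).
Simple pole: residue = g(a) at a = 2/5, which is 71759/10730.
List the singular points by increasing real part (a conjugate pair: the negative imaginary part first).

Radius of convergence at 0: 1/5.
At 1/5: a pole of order 1; residue -67011/10730.
At 2/5: a pole of order 1; residue 71759/10730.


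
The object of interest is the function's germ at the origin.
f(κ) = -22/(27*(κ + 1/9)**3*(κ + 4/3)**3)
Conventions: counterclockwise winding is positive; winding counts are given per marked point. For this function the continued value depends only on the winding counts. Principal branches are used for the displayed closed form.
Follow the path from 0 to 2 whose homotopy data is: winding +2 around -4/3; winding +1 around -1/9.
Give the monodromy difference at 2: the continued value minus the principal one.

The function is rational, hence single-valued: continuing it around any pole returns the same value, so the difference is 0.

Continued minus principal equals 0.


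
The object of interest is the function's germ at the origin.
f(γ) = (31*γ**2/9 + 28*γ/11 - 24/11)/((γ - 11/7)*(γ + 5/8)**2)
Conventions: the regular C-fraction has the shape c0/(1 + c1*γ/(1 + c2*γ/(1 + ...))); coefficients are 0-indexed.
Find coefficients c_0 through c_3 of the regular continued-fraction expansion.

Taylor coefficients (expand at 0): a_0 = 10752/3025, a_1 = -2205952/166375, a_2 = 2183949376/82355625, a_3 = -83420270528/1509853125.
c0 = a_0 = 10752/3025. Peel one level at a time: if S = 1 + c*γ/S' with S'(0) = 1, then c is the γ-coefficient of S and S' = c*γ/(S - 1).
S_1 = c0/f = 1 + (1231/330)*γ + (383389/59400)*γ^2 + ...; c1 = 1231/330.
S_2 = c1*γ/(S_1 - 1) = 1 + (-383389/221580)*γ + (-8191626779/49097696400)*γ^2 + ...; c2 = -383389/221580.
S_3 = c2*γ/(S_2 - 1) = 1 + (-8191626779/84951334620)*γ + ...; c3 = -8191626779/84951334620.

The regular C-fraction coefficients are [10752/3025, 1231/330, -383389/221580, -8191626779/84951334620].


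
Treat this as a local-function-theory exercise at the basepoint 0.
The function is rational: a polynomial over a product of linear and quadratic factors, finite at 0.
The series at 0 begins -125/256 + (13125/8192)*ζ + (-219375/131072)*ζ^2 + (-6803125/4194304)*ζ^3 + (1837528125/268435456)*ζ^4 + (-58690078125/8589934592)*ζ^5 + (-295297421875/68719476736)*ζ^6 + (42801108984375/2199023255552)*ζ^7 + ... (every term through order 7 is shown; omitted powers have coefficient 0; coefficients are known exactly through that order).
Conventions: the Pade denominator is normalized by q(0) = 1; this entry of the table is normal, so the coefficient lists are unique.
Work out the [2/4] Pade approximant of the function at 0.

Taylor coefficients needed (read off): a_0 = -125/256, a_1 = 13125/8192, a_2 = -219375/131072, a_3 = -6803125/4194304, a_4 = 1837528125/268435456, a_5 = -58690078125/8589934592, a_6 = -295297421875/68719476736.
Write the denominator as Q(ζ) = 1 + q1*ζ + q2*ζ^2 + q3*ζ^3 + q4*ζ^4. Requiring Q*f - P = O(ζ^7) with deg P <= 2 kills the coefficients of ζ^3..ζ^6 in Q*f:
  ζ^3: a_3 + q1*a_2 + q2*a_1 + q3*a_0 = 0, i.e. -6803125/4194304 + (-219375/131072)*q1 + (13125/8192)*q2 + (-125/256)*q3 = 0.
  ζ^4: a_4 + q1*a_3 + q2*a_2 + q3*a_1 + q4*a_0 = 0, i.e. 1837528125/268435456 + (-6803125/4194304)*q1 + (-219375/131072)*q2 + (13125/8192)*q3 + (-125/256)*q4 = 0.
  ζ^5: a_5 + q1*a_4 + q2*a_3 + q3*a_2 + q4*a_1 = 0, i.e. -58690078125/8589934592 + (1837528125/268435456)*q1 + (-6803125/4194304)*q2 + (-219375/131072)*q3 + (13125/8192)*q4 = 0.
  ζ^6: a_6 + q1*a_5 + q2*a_4 + q3*a_3 + q4*a_2 = 0, i.e. -295297421875/68719476736 + (-58690078125/8589934592)*q1 + (1837528125/268435456)*q2 + (-6803125/4194304)*q3 + (-219375/131072)*q4 = 0.
Solving this linear system: q1 = 37652195/15199584, q2 = 800430595/162128896, q3 = 22758032675/5188124672, q4 = 6344611225/1945546752.
The numerator is Q*f truncated at degree 2: P0 = a_0 = -125/256; P1 = a_1 + q1*a_0 = 1491875/3799896; P2 = a_2 + q1*a_1 + q2*a_0 = -73125/633316.

The Pade approximant has numerator coefficients [-125/256, 1491875/3799896, -73125/633316]; denominator coefficients [1, 37652195/15199584, 800430595/162128896, 22758032675/5188124672, 6344611225/1945546752].


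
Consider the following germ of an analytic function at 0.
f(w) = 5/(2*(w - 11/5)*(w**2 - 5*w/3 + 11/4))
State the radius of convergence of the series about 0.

Denominator factor (w**2 - 5*w/3 + 11/4): discriminant -74/9, complex-conjugate roots (5/6) + ((1/6)*sqrt(74))*i and (5/6) - ((1/6)*sqrt(74))*i; poles of order 1, moduli (1/2)*sqrt(11) and (1/2)*sqrt(11).
Denominator factor (w - 11/5): pole of order 1 at 11/5, modulus 11/5.
The radius of convergence is the smallest modulus among the singular points: (1/2)*sqrt(11).

The radius of convergence is (1/2)*sqrt(11).


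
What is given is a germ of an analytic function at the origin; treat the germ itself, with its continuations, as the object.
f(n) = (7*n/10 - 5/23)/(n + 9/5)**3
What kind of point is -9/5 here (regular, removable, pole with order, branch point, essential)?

The denominator factor n + 9/5 vanishes at -9/5 and appears to the power 3; the numerator there equals -1699/1150, nonzero, and no other factor vanishes.
Hence a pole whose order is the multiplicity, 3.

The point is a pole of order 3.


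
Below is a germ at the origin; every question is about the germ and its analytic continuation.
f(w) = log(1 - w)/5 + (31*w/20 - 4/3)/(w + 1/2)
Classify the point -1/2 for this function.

The point is a pole of order 1.

The denominator factor w + 1/2 vanishes at -1/2 and appears to the power 1; the numerator there equals -253/120, nonzero, and no other factor vanishes.
The branch terms are analytic at this point.
Hence a pole whose order is the multiplicity, 1.


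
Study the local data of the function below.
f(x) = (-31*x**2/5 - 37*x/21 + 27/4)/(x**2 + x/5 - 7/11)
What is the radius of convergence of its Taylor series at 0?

The radius of convergence is -1/10 + (3/110)*sqrt(869).

Denominator factor (x**2 + x/5 - 7/11): discriminant 711/275, real irrational roots -1/10 + (3/110)*sqrt(869) and -1/10 - (3/110)*sqrt(869); poles of order 1, moduli -1/10 + (3/110)*sqrt(869) and 1/10 + (3/110)*sqrt(869).
The radius of convergence is the smallest modulus among the singular points: -1/10 + (3/110)*sqrt(869).


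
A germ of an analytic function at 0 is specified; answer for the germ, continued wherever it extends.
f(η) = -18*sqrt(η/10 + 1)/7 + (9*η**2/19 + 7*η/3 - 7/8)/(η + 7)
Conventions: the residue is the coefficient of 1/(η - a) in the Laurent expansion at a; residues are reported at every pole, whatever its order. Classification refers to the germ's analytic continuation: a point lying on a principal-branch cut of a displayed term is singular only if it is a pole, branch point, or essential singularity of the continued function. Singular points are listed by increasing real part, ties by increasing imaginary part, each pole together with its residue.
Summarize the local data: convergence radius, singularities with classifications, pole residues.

Radius of convergence at 0: 7.
At -10: an algebraic (square-root) branch point.
At -7: a pole of order 1; residue 2737/456.

Denominator factor (η + 7): pole of order 1 at -7, modulus 7.
Branch term (-18/7)*sqrt(1 - η/(-10)): its argument vanishes at η = -10, a square-root branch point, modulus 10.
The radius of convergence is the smallest modulus among the singular points: 7.
The branch term is analytic at -7 and contributes nothing to the residue; only the rational part matters.
At the order-1 pole -7 set g(η) = (η - (-7))*(rational part) = 9*η**2/19 + 7*η/3 - 7/8.
Simple pole: residue = g(a) at a = -7, which is 2737/456.
List the singular points by increasing real part (a conjugate pair: the negative imaginary part first).


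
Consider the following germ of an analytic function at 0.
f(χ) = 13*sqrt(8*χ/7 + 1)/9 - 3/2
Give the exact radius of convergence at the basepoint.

The radius of convergence is 7/8.

Branch term (13/9)*sqrt(1 - χ/(-7/8)): its argument vanishes at χ = -7/8, a square-root branch point, modulus 7/8.
The radius of convergence is the smallest modulus among the singular points: 7/8.


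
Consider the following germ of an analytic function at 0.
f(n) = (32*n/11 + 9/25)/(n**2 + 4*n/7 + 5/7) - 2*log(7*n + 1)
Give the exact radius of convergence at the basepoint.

Denominator factor (n**2 + 4*n/7 + 5/7): discriminant -124/49, complex-conjugate roots (-2/7) + ((1/7)*sqrt(31))*i and (-2/7) - ((1/7)*sqrt(31))*i; poles of order 1, moduli (1/7)*sqrt(35) and (1/7)*sqrt(35).
Branch term (-2)*log(1 - n/(-1/7)): its argument vanishes at n = -1/7, a logarithmic branch point, modulus 1/7.
The radius of convergence is the smallest modulus among the singular points: 1/7.

The radius of convergence is 1/7.


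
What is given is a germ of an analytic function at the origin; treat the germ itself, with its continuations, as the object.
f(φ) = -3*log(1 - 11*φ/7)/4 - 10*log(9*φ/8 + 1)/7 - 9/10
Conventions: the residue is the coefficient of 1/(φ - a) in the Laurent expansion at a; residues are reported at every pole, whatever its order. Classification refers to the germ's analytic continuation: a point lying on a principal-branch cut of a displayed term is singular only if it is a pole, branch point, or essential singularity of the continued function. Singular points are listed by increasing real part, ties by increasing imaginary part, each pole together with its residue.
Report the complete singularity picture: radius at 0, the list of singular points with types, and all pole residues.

Radius of convergence at 0: 7/11.
At -8/9: a logarithmic branch point.
At 7/11: a logarithmic branch point.

Branch term (-3/4)*log(1 - φ/(7/11)): its argument vanishes at φ = 7/11, a logarithmic branch point, modulus 7/11.
Branch term (-10/7)*log(1 - φ/(-8/9)): its argument vanishes at φ = -8/9, a logarithmic branch point, modulus 8/9.
The radius of convergence is the smallest modulus among the singular points: 7/11.
List the singular points by increasing real part (a conjugate pair: the negative imaginary part first).


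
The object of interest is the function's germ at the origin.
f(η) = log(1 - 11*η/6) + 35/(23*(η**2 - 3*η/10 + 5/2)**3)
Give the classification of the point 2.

Denominator factors: η**2 - 3*η/10 + 5/2 = 59/10 at η = 2 — none vanishes.
Branch term log(1 - η/(6/11)): argument at 2 is -8/3, nonzero, so 2 is not its branch point (a point on a principal cut is still regular for the continued germ).
So the germ continues analytically to 2.

The point is a regular point.


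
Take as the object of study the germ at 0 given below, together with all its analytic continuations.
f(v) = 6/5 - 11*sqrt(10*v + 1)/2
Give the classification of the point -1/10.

The term (-11/2)*sqrt(1 - v/(-1/10)) has argument 1 - -1/10/(-1/10) = 0 at -1/10: a square-root (algebraic, two-sheeted) branch point; the remaining terms are analytic or single-valued there.

The point is an algebraic (square-root) branch point.


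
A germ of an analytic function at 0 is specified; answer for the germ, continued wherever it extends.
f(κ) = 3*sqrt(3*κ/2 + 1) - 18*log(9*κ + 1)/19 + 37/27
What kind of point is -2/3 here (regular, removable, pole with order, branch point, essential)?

The term (3)*sqrt(1 - κ/(-2/3)) has argument 1 - -2/3/(-2/3) = 0 at -2/3: a square-root (algebraic, two-sheeted) branch point; the remaining terms are analytic or single-valued there.

The point is an algebraic (square-root) branch point.


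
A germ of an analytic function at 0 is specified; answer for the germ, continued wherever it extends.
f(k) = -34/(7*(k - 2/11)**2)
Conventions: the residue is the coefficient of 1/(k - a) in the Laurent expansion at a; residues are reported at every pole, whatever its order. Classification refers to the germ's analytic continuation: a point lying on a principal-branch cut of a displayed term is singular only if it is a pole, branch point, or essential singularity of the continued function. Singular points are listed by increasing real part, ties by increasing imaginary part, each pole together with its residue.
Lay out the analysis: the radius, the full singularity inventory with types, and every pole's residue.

Radius of convergence at 0: 2/11.
At 2/11: a pole of order 2; residue 0.

Denominator factor (k - 2/11)^2: pole of order 2 at 2/11, modulus 2/11.
The radius of convergence is the smallest modulus among the singular points: 2/11.
At the order-2 pole 2/11 set g(k) = (k - (2/11))^2*f(k) = -34/7.
Order-2 pole: residue = g'(a); g'(2/11) = 0, so the residue is 0.


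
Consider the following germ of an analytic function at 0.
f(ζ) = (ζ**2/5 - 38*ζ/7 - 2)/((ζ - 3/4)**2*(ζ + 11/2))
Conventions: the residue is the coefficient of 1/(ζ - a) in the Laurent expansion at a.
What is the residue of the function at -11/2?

The residue is 18988/21875.

At the order-1 pole -11/2 set g(ζ) = (ζ - (-11/2))*f(ζ) = (ζ**2/5 - 38*ζ/7 - 2)/(ζ - 3/4)**2.
Simple pole: residue = g(a) at a = -11/2, which is 18988/21875.


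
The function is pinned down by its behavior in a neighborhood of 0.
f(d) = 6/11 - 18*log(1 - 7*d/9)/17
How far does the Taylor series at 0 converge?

Branch term (-18/17)*log(1 - d/(9/7)): its argument vanishes at d = 9/7, a logarithmic branch point, modulus 9/7.
The radius of convergence is the smallest modulus among the singular points: 9/7.

The radius of convergence is 9/7.


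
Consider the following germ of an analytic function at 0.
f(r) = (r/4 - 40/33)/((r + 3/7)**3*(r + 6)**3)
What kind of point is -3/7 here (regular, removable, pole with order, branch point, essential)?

The point is a pole of order 3.

The denominator factor r + 3/7 vanishes at -3/7 and appears to the power 3; the numerator there equals -1219/924, nonzero, and no other factor vanishes.
Hence a pole whose order is the multiplicity, 3.


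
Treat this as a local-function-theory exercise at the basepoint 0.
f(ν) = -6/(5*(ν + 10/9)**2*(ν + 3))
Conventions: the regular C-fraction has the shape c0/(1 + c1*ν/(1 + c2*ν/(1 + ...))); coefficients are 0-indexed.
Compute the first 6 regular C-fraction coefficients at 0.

Taylor coefficients (expand at 0): a_0 = -81/250, a_1 = 432/625, a_2 = -25443/25000, a_3 = 160503/125000, a_4 = -149089/100000, a_5 = 30841423/18750000.
c0 = a_0 = -81/250. Peel one level at a time: if S = 1 + c*ν/S' with S'(0) = 1, then c is the ν-coefficient of S and S' = c*ν/(S - 1).
S_1 = c0/f = 1 + (32/15)*ν + (141/100)*ν^2 + ...; c1 = 32/15.
S_2 = c1*ν/(S_1 - 1) = 1 + (-423/640)*ν + (127089/409600)*ν^2 + ...; c2 = -423/640.
S_3 = c2*ν/(S_2 - 1) = 1 + (14121/30080)*ν + (81/2209)*ν^2 + ...; c3 = 14121/30080.
S_4 = c3*ν/(S_3 - 1) = 1 + (-1920/24581)*ν + (5760/273529)*ν^2 + ...; c4 = -1920/24581.
S_5 = c4*ν/(S_4 - 1) = 1 + (141/523)*ν + ...; c5 = 141/523.

The regular C-fraction coefficients are [-81/250, 32/15, -423/640, 14121/30080, -1920/24581, 141/523].


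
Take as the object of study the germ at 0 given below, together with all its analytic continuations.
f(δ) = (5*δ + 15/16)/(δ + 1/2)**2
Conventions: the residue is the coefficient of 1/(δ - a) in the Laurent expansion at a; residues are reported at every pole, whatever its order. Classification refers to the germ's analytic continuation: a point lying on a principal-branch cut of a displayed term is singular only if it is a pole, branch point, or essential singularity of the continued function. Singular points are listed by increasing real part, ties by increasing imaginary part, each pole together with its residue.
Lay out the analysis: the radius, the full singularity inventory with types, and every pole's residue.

Radius of convergence at 0: 1/2.
At -1/2: a pole of order 2; residue 5.

Denominator factor (δ + 1/2)^2: pole of order 2 at -1/2, modulus 1/2.
The radius of convergence is the smallest modulus among the singular points: 1/2.
At the order-2 pole -1/2 set g(δ) = (δ - (-1/2))^2*f(δ) = 5*δ + 15/16.
Order-2 pole: residue = g'(a); g'(-1/2) = 5, so the residue is 5.


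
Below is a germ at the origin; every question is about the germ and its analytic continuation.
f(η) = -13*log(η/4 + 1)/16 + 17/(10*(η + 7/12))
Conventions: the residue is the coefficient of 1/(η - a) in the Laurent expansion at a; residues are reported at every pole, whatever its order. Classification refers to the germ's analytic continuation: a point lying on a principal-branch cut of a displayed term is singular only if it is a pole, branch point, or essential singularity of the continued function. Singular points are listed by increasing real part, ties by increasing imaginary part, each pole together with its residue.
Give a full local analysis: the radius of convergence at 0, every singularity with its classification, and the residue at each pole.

Radius of convergence at 0: 7/12.
At -4: a logarithmic branch point.
At -7/12: a pole of order 1; residue 17/10.

Denominator factor (η + 7/12): pole of order 1 at -7/12, modulus 7/12.
Branch term (-13/16)*log(1 - η/(-4)): its argument vanishes at η = -4, a logarithmic branch point, modulus 4.
The radius of convergence is the smallest modulus among the singular points: 7/12.
The branch term is analytic at -7/12 and contributes nothing to the residue; only the rational part matters.
At the order-1 pole -7/12 set g(η) = (η - (-7/12))*(rational part) = 17/10.
Simple pole: residue = g(a) at a = -7/12, which is 17/10.
List the singular points by increasing real part (a conjugate pair: the negative imaginary part first).


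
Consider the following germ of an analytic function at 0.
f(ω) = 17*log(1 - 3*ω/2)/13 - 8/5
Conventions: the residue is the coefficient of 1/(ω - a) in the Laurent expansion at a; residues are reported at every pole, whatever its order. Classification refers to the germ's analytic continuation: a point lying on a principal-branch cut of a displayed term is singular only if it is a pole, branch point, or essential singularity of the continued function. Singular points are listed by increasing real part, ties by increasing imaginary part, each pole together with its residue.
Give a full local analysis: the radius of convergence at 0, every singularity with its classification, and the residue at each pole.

Radius of convergence at 0: 2/3.
At 2/3: a logarithmic branch point.

Branch term (17/13)*log(1 - ω/(2/3)): its argument vanishes at ω = 2/3, a logarithmic branch point, modulus 2/3.
The radius of convergence is the smallest modulus among the singular points: 2/3.


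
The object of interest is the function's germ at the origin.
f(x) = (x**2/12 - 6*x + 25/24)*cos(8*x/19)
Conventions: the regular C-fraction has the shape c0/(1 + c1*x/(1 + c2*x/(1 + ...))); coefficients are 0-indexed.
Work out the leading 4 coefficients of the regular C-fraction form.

The regular C-fraction coefficients are [25/24, 144/25, -1247941/216600, 166353025/10812160824].

Taylor coefficients (expand at 0): a_0 = 25/24, a_1 = -6, a_2 = -13/1444, a_3 = 192/361.
c0 = a_0 = 25/24. Peel one level at a time: if S = 1 + c*x/S' with S'(0) = 1, then c is the x-coefficient of S and S' = c*x/(S - 1).
S_1 = c0/f = 1 + (144/25)*x + (7487646/225625)*x^2 + ...; c1 = 144/25.
S_2 = c1*x/(S_1 - 1) = 1 + (-1247941/216600)*x + (6654121/75064896)*x^2 + ...; c2 = -1247941/216600.
S_3 = c2*x/(S_2 - 1) = 1 + (166353025/10812160824)*x + ...; c3 = 166353025/10812160824.


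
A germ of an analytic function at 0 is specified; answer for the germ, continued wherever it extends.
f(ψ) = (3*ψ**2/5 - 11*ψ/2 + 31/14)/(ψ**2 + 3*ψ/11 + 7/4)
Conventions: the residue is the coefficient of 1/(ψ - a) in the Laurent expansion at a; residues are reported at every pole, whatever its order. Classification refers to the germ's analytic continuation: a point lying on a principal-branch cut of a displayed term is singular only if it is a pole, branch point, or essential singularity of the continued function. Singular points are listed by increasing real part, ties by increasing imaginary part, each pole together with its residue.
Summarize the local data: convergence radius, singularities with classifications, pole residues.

Radius of convergence at 0: (1/2)*sqrt(7).
At (-3/22) - ((1/22)*sqrt(838))*i: a pole of order 1; residue (-623/220) + ((16403/645260)*sqrt(838))*i.
At (-3/22) + ((1/22)*sqrt(838))*i: a pole of order 1; residue (-623/220) - ((16403/645260)*sqrt(838))*i.

Denominator factor (ψ**2 + 3*ψ/11 + 7/4): discriminant -838/121, complex-conjugate roots (-3/22) + ((1/22)*sqrt(838))*i and (-3/22) - ((1/22)*sqrt(838))*i; poles of order 1, moduli (1/2)*sqrt(7) and (1/2)*sqrt(7).
The radius of convergence is the smallest modulus among the singular points: (1/2)*sqrt(7).
The factor ψ**2 + 3*ψ/11 + 7/4 splits as (ψ - a)(ψ - a') with a = (-3/22) - ((1/22)*sqrt(838))*i, a' = (-3/22) + ((1/22)*sqrt(838))*i. At the order-1 pole a set g(ψ) = (ψ - a)*f(ψ) = [3*ψ**2/5 - 11*ψ/2 + 31/14] / (ψ - a').
Simple pole: residue = g(a) at a = (-3/22) - ((1/22)*sqrt(838))*i, which is (-623/220) + ((16403/645260)*sqrt(838))*i.
The factor ψ**2 + 3*ψ/11 + 7/4 splits as (ψ - a)(ψ - a') with a = (-3/22) + ((1/22)*sqrt(838))*i, a' = (-3/22) - ((1/22)*sqrt(838))*i. At the order-1 pole a set g(ψ) = (ψ - a)*f(ψ) = [3*ψ**2/5 - 11*ψ/2 + 31/14] / (ψ - a').
Simple pole: residue = g(a) at a = (-3/22) + ((1/22)*sqrt(838))*i, which is (-623/220) - ((16403/645260)*sqrt(838))*i.
List the singular points by increasing real part (a conjugate pair: the negative imaginary part first).


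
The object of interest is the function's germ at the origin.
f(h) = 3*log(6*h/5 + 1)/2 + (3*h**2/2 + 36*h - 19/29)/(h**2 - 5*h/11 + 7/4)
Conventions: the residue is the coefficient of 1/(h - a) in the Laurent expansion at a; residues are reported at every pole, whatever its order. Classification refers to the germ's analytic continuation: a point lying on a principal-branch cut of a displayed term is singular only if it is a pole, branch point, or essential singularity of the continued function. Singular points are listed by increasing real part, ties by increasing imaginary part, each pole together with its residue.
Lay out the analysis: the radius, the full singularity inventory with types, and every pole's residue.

Denominator factor (h**2 - 5*h/11 + 7/4): discriminant -822/121, complex-conjugate roots (5/22) + ((1/22)*sqrt(822))*i and (5/22) - ((1/22)*sqrt(822))*i; poles of order 1, moduli (1/2)*sqrt(7) and (1/2)*sqrt(7).
Branch term (3/2)*log(1 - h/(-5/6)): its argument vanishes at h = -5/6, a logarithmic branch point, modulus 5/6.
The radius of convergence is the smallest modulus among the singular points: 5/6.
The branch term is analytic at (5/22) - ((1/22)*sqrt(822))*i and contributes nothing to the residue; only the rational part matters.
The factor h**2 - 5*h/11 + 7/4 splits as (h - a)(h - a') with a = (5/22) - ((1/22)*sqrt(822))*i, a' = (5/22) + ((1/22)*sqrt(822))*i. At the order-1 pole a set g(h) = (h - a)*(rational part) = [3*h**2/2 + 36*h - 19/29] / (h - a').
Simple pole: residue = g(a) at a = (5/22) - ((1/22)*sqrt(822))*i, which is (807/44) + ((141949/2097744)*sqrt(822))*i.
The branch term is analytic at (5/22) + ((1/22)*sqrt(822))*i and contributes nothing to the residue; only the rational part matters.
The factor h**2 - 5*h/11 + 7/4 splits as (h - a)(h - a') with a = (5/22) + ((1/22)*sqrt(822))*i, a' = (5/22) - ((1/22)*sqrt(822))*i. At the order-1 pole a set g(h) = (h - a)*(rational part) = [3*h**2/2 + 36*h - 19/29] / (h - a').
Simple pole: residue = g(a) at a = (5/22) + ((1/22)*sqrt(822))*i, which is (807/44) - ((141949/2097744)*sqrt(822))*i.
List the singular points by increasing real part (a conjugate pair: the negative imaginary part first).

Radius of convergence at 0: 5/6.
At -5/6: a logarithmic branch point.
At (5/22) - ((1/22)*sqrt(822))*i: a pole of order 1; residue (807/44) + ((141949/2097744)*sqrt(822))*i.
At (5/22) + ((1/22)*sqrt(822))*i: a pole of order 1; residue (807/44) - ((141949/2097744)*sqrt(822))*i.


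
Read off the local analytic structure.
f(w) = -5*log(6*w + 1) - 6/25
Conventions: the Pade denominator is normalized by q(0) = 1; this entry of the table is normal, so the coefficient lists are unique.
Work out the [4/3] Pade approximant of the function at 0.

The Pade approximant has numerator coefficients [-6/25, -5682/175, -39546/175, -320184/875, -324/7]; denominator coefficients [1, 72/7, 216/7, 864/35].

Taylor coefficients needed (expand at 0): a_0 = -6/25, a_1 = -30, a_2 = 90, a_3 = -360, a_4 = 1620, a_5 = -7776, a_6 = 38880, a_7 = -1399680/7.
Write the denominator as Q(w) = 1 + q1*w + q2*w^2 + q3*w^3. Requiring Q*f - P = O(w^8) with deg P <= 4 kills the coefficients of w^5..w^7 in Q*f:
  w^5: a_5 + q1*a_4 + q2*a_3 + q3*a_2 = 0, i.e. -7776 + (1620)*q1 + (-360)*q2 + (90)*q3 = 0.
  w^6: a_6 + q1*a_5 + q2*a_4 + q3*a_3 = 0, i.e. 38880 + (-7776)*q1 + (1620)*q2 + (-360)*q3 = 0.
  w^7: a_7 + q1*a_6 + q2*a_5 + q3*a_4 = 0, i.e. -1399680/7 + (38880)*q1 + (-7776)*q2 + (1620)*q3 = 0.
Solving this linear system: q1 = 72/7, q2 = 216/7, q3 = 864/35.
The numerator is Q*f truncated at degree 4: P0 = a_0 = -6/25; P1 = a_1 + q1*a_0 = -5682/175; P2 = a_2 + q1*a_1 + q2*a_0 = -39546/175; P3 = a_3 + q1*a_2 + q2*a_1 + q3*a_0 = -320184/875; P4 = a_4 + q1*a_3 + q2*a_2 + q3*a_1 = -324/7.


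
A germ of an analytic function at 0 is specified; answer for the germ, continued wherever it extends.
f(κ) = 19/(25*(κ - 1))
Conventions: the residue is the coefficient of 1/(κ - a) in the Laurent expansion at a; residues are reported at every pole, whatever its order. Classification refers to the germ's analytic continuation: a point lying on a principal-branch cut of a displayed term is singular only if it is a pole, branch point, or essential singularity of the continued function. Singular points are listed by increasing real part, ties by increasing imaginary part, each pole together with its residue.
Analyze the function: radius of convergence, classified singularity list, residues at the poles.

Denominator factor (κ - 1): pole of order 1 at 1, modulus 1.
The radius of convergence is the smallest modulus among the singular points: 1.
At the order-1 pole 1 set g(κ) = (κ - (1))*f(κ) = 19/25.
Simple pole: residue = g(a) at a = 1, which is 19/25.

Radius of convergence at 0: 1.
At 1: a pole of order 1; residue 19/25.


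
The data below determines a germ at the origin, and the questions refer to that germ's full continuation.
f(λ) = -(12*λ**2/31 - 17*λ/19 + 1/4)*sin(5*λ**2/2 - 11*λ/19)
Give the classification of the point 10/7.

There is no denominator, hence no pole anywhere.
The factor -sin(5*λ**2/2 - 11*λ/19) is entire.
So the germ continues analytically to 10/7.

The point is a regular point.


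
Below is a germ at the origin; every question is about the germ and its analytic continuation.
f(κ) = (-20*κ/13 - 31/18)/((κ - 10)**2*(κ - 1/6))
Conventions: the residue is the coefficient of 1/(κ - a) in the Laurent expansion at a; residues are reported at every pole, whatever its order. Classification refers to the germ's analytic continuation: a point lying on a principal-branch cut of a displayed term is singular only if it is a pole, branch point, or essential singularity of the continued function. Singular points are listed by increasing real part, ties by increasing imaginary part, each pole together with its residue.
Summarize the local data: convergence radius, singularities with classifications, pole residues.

Denominator factor (κ - 1/6): pole of order 1 at 1/6, modulus 1/6.
Denominator factor (κ - 10)^2: pole of order 2 at 10, modulus 10.
The radius of convergence is the smallest modulus among the singular points: 1/6.
At the order-1 pole 1/6 set g(κ) = (κ - (1/6))*f(κ) = (-20*κ/13 - 31/18)/(κ - 10)**2.
Simple pole: residue = g(a) at a = 1/6, which is -926/45253.
At the order-2 pole 10 set g(κ) = (κ - (10))^2*f(κ) = (-20*κ/13 - 31/18)/(κ - 1/6).
Order-2 pole: residue = g'(a); g'(10) = 926/45253, so the residue is 926/45253.
List the singular points by increasing real part (a conjugate pair: the negative imaginary part first).

Radius of convergence at 0: 1/6.
At 1/6: a pole of order 1; residue -926/45253.
At 10: a pole of order 2; residue 926/45253.


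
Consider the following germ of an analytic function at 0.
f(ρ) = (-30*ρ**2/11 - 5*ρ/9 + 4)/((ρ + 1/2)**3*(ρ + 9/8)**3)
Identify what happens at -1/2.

The denominator factor ρ + 1/2 vanishes at -1/2 and appears to the power 3; the numerator there equals 356/99, nonzero, and no other factor vanishes.
Hence a pole whose order is the multiplicity, 3.

The point is a pole of order 3.


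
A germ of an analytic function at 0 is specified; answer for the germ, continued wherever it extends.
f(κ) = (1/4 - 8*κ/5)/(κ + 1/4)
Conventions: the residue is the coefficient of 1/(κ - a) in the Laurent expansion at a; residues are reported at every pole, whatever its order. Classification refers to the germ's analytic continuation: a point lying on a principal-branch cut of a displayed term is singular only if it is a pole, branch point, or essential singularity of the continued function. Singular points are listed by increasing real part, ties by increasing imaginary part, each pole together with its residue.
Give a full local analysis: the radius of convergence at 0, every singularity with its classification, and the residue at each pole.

Radius of convergence at 0: 1/4.
At -1/4: a pole of order 1; residue 13/20.

Denominator factor (κ + 1/4): pole of order 1 at -1/4, modulus 1/4.
The radius of convergence is the smallest modulus among the singular points: 1/4.
At the order-1 pole -1/4 set g(κ) = (κ - (-1/4))*f(κ) = 1/4 - 8*κ/5.
Simple pole: residue = g(a) at a = -1/4, which is 13/20.


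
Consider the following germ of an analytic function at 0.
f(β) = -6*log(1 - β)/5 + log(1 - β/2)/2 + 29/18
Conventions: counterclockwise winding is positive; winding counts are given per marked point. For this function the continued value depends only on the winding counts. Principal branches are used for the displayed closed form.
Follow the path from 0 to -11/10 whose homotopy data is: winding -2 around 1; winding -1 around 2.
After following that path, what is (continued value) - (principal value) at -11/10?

The rational part is single-valued and drops out of the difference; each branch term changes only by its own monodromy.
(1/2)*log(1 - β/(2)): each positive loop around 2 adds 2*pi*i to the log, so winding -1 contributes (1/2)*(-1)*2*pi*i = -pi*i.
(-6/5)*log(1 - β/(1)): each positive loop around 1 adds 2*pi*i to the log, so winding -2 contributes (-6/5)*(-2)*2*pi*i = (24/5)*pi*i.
Summing the contributions at β = -11/10 gives (19/5)*pi*i.

Continued minus principal equals (19/5)*pi*i.


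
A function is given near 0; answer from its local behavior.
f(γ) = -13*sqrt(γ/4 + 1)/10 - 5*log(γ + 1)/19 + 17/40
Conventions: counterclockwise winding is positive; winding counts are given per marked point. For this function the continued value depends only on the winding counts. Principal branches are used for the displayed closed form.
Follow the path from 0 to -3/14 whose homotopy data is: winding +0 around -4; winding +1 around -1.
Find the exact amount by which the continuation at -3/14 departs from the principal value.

Continued minus principal equals -(10/19)*pi*i.

The rational part is single-valued and drops out of the difference; each branch term changes only by its own monodromy.
(-13/10)*sqrt(1 - γ/(-4)): winding +0 is even, the square root returns to the same sheet, contribution 0.
(-5/19)*log(1 - γ/(-1)): each positive loop around -1 adds 2*pi*i to the log, so winding +1 contributes (-5/19)*(1)*2*pi*i = -(10/19)*pi*i.
Summing the contributions at γ = -3/14 gives -(10/19)*pi*i.


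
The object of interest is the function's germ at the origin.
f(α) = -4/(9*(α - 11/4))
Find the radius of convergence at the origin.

Denominator factor (α - 11/4): pole of order 1 at 11/4, modulus 11/4.
The radius of convergence is the smallest modulus among the singular points: 11/4.

The radius of convergence is 11/4.


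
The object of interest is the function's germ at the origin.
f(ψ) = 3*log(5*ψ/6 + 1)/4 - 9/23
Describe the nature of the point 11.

The point is a regular point.

There is no denominator, hence no pole anywhere.
Branch term log(1 - ψ/(-6/5)): argument at 11 is 61/6, nonzero, so 11 is not its branch point (a point on a principal cut is still regular for the continued germ).
So the germ continues analytically to 11.


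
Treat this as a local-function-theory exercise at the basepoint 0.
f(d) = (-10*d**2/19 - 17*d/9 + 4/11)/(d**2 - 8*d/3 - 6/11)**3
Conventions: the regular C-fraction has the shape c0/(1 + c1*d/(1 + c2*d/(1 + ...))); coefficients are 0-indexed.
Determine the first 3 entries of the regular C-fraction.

Taylor coefficients (expand at 0): a_0 = -121/54, a_1 = 86515/1944, a_2 = -6941165/13851.
c0 = a_0 = -121/54. Peel one level at a time: if S = 1 + c*d/S' with S'(0) = 1, then c is the d-coefficient of S and S' = c*d/(S - 1).
S_1 = c0/f = 1 + (715/36)*d + (4206235/24624)*d^2 + ...; c1 = 715/36.
S_2 = c1*d/(S_1 - 1) = 1 + (-76477/8892)*d + ...; c2 = -76477/8892.

The regular C-fraction coefficients are [-121/54, 715/36, -76477/8892].


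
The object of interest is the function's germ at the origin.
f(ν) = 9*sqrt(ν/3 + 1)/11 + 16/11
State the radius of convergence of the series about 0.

Branch term (9/11)*sqrt(1 - ν/(-3)): its argument vanishes at ν = -3, a square-root branch point, modulus 3.
The radius of convergence is the smallest modulus among the singular points: 3.

The radius of convergence is 3.


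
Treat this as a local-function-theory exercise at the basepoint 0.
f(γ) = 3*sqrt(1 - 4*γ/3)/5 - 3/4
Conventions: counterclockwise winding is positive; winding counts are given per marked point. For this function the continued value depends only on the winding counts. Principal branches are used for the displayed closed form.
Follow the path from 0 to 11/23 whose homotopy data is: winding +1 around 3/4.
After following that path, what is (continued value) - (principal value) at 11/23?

The rational part is single-valued and drops out of the difference; each branch term changes only by its own monodromy.
(3/5)*sqrt(1 - γ/(3/4)): winding +1 is odd, the square root flips sign, contributing -2*(3/5)*sqrt(1 - (11/23)/(3/4)) = -2*(3/5)*sqrt(25/69) = -(2/23)*sqrt(69).
Summing the contributions at γ = 11/23 gives -(2/23)*sqrt(69).

Continued minus principal equals -(2/23)*sqrt(69).


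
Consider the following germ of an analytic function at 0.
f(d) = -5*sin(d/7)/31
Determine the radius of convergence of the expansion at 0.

The factor sin(d/7) is entire and contributes no finite singular point.
The polynomial part has no poles.
No finite singular points: the Taylor series at 0 converges everywhere.

The radius of convergence is infinite.


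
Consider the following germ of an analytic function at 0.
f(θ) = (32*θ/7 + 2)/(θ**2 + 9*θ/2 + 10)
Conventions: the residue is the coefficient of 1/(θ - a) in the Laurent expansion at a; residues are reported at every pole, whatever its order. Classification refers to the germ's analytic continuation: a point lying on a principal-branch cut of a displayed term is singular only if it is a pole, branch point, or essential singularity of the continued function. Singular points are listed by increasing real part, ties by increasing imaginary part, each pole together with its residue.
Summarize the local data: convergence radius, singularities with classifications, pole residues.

Radius of convergence at 0: sqrt(10).
At (-9/4) - ((1/4)*sqrt(79))*i: a pole of order 1; residue (16/7) - ((116/553)*sqrt(79))*i.
At (-9/4) + ((1/4)*sqrt(79))*i: a pole of order 1; residue (16/7) + ((116/553)*sqrt(79))*i.

Denominator factor (θ**2 + 9*θ/2 + 10): discriminant -79/4, complex-conjugate roots (-9/4) + ((1/4)*sqrt(79))*i and (-9/4) - ((1/4)*sqrt(79))*i; poles of order 1, moduli sqrt(10) and sqrt(10).
The radius of convergence is the smallest modulus among the singular points: sqrt(10).
The factor θ**2 + 9*θ/2 + 10 splits as (θ - a)(θ - a') with a = (-9/4) - ((1/4)*sqrt(79))*i, a' = (-9/4) + ((1/4)*sqrt(79))*i. At the order-1 pole a set g(θ) = (θ - a)*f(θ) = [32*θ/7 + 2] / (θ - a').
Simple pole: residue = g(a) at a = (-9/4) - ((1/4)*sqrt(79))*i, which is (16/7) - ((116/553)*sqrt(79))*i.
The factor θ**2 + 9*θ/2 + 10 splits as (θ - a)(θ - a') with a = (-9/4) + ((1/4)*sqrt(79))*i, a' = (-9/4) - ((1/4)*sqrt(79))*i. At the order-1 pole a set g(θ) = (θ - a)*f(θ) = [32*θ/7 + 2] / (θ - a').
Simple pole: residue = g(a) at a = (-9/4) + ((1/4)*sqrt(79))*i, which is (16/7) + ((116/553)*sqrt(79))*i.
List the singular points by increasing real part (a conjugate pair: the negative imaginary part first).
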